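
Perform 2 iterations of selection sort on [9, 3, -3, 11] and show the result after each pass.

Pass 1: Select minimum -3 at index 2, swap -> [-3, 3, 9, 11]
Pass 2: Select minimum 3 at index 1, swap -> [-3, 3, 9, 11]


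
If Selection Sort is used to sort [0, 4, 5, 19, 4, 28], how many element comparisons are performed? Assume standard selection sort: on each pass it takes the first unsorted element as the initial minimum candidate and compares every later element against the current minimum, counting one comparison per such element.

Pass 1: scan indices 1..5 for the minimum = 5 comparison(s); min is 0, place at index 0 -> [0, 4, 5, 19, 4, 28]
Pass 2: scan indices 2..5 for the minimum = 4 comparison(s); min is 4, place at index 1 -> [0, 4, 5, 19, 4, 28]
Pass 3: scan indices 3..5 for the minimum = 3 comparison(s); min is 4, place at index 2 -> [0, 4, 4, 19, 5, 28]
Pass 4: scan indices 4..5 for the minimum = 2 comparison(s); min is 5, place at index 3 -> [0, 4, 4, 5, 19, 28]
Pass 5: scan indices 5..5 for the minimum = 1 comparison(s); min is 19, place at index 4 -> [0, 4, 4, 5, 19, 28]
Selection sort always scans the whole unsorted suffix, so the count is (n-1) + (n-2) + ... + 1 = n(n-1)/2 = 6*5/2 = 15 regardless of the input order.
Total comparisons: 5 + 4 + 3 + 2 + 1 = 15


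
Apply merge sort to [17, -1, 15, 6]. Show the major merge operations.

Divide and conquer:
  Merge [17] + [-1] -> [-1, 17]
  Merge [15] + [6] -> [6, 15]
  Merge [-1, 17] + [6, 15] -> [-1, 6, 15, 17]


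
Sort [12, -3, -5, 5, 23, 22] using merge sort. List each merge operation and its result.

Divide and conquer:
  Merge [-3] + [-5] -> [-5, -3]
  Merge [12] + [-5, -3] -> [-5, -3, 12]
  Merge [23] + [22] -> [22, 23]
  Merge [5] + [22, 23] -> [5, 22, 23]
  Merge [-5, -3, 12] + [5, 22, 23] -> [-5, -3, 5, 12, 22, 23]


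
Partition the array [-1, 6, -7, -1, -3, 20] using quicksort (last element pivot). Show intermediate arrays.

Partition 1: pivot=20 at index 5 -> [-1, 6, -7, -1, -3, 20]
Partition 2: pivot=-3 at index 1 -> [-7, -3, -1, -1, 6, 20]
Partition 3: pivot=6 at index 4 -> [-7, -3, -1, -1, 6, 20]
Partition 4: pivot=-1 at index 3 -> [-7, -3, -1, -1, 6, 20]


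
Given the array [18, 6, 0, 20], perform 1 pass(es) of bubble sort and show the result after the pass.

After pass 1: [6, 0, 18, 20] (2 swaps)
Total swaps: 2


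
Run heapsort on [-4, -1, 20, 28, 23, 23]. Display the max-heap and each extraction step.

Build heap: [28, 23, 23, -1, -4, 20]
Extract 28: [23, 20, 23, -1, -4, 28]
Extract 23: [23, 20, -4, -1, 23, 28]
Extract 23: [20, -1, -4, 23, 23, 28]
Extract 20: [-1, -4, 20, 23, 23, 28]
Extract -1: [-4, -1, 20, 23, 23, 28]


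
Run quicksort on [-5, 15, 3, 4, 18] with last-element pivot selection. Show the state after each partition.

Partition 1: pivot=18 at index 4 -> [-5, 15, 3, 4, 18]
Partition 2: pivot=4 at index 2 -> [-5, 3, 4, 15, 18]
Partition 3: pivot=3 at index 1 -> [-5, 3, 4, 15, 18]


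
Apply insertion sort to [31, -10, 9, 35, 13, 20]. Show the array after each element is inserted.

First element 31 is already 'sorted'
Insert -10: shifted 1 elements -> [-10, 31, 9, 35, 13, 20]
Insert 9: shifted 1 elements -> [-10, 9, 31, 35, 13, 20]
Insert 35: shifted 0 elements -> [-10, 9, 31, 35, 13, 20]
Insert 13: shifted 2 elements -> [-10, 9, 13, 31, 35, 20]
Insert 20: shifted 2 elements -> [-10, 9, 13, 20, 31, 35]


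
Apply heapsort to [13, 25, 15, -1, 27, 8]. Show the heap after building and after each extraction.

Build heap: [27, 25, 15, -1, 13, 8]
Extract 27: [25, 13, 15, -1, 8, 27]
Extract 25: [15, 13, 8, -1, 25, 27]
Extract 15: [13, -1, 8, 15, 25, 27]
Extract 13: [8, -1, 13, 15, 25, 27]
Extract 8: [-1, 8, 13, 15, 25, 27]


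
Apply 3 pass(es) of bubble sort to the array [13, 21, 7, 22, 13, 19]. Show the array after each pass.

After pass 1: [13, 7, 21, 13, 19, 22] (3 swaps)
After pass 2: [7, 13, 13, 19, 21, 22] (3 swaps)
After pass 3: [7, 13, 13, 19, 21, 22] (0 swaps)
Total swaps: 6


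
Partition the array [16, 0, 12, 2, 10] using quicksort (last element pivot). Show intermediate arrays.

Partition 1: pivot=10 at index 2 -> [0, 2, 10, 16, 12]
Partition 2: pivot=2 at index 1 -> [0, 2, 10, 16, 12]
Partition 3: pivot=12 at index 3 -> [0, 2, 10, 12, 16]


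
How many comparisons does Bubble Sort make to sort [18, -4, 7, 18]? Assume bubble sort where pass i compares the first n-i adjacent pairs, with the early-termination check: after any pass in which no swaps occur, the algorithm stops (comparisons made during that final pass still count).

Pass 1: compare adjacent pairs (0,1)..(2,3) = 3 comparison(s), 2 swap(s) -> [-4, 7, 18, 18]
Pass 2: compare adjacent pairs (0,1)..(1,2) = 2 comparison(s), 0 swap(s) -> [-4, 7, 18, 18]
No swaps in this pass, so bubble sort stops here.
Total comparisons: 3 + 2 = 5


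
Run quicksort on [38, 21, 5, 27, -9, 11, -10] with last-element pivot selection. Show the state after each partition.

Partition 1: pivot=-10 at index 0 -> [-10, 21, 5, 27, -9, 11, 38]
Partition 2: pivot=38 at index 6 -> [-10, 21, 5, 27, -9, 11, 38]
Partition 3: pivot=11 at index 3 -> [-10, 5, -9, 11, 21, 27, 38]
Partition 4: pivot=-9 at index 1 -> [-10, -9, 5, 11, 21, 27, 38]
Partition 5: pivot=27 at index 5 -> [-10, -9, 5, 11, 21, 27, 38]


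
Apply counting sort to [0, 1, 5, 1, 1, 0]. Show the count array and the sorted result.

Count array: [2, 3, 0, 0, 0, 1]
(count[i] = number of elements equal to i)
Cumulative count: [2, 5, 5, 5, 5, 6]
Sorted: [0, 0, 1, 1, 1, 5]


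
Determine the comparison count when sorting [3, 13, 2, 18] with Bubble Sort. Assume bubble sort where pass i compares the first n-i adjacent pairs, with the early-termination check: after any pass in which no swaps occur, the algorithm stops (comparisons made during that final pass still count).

Pass 1: compare adjacent pairs (0,1)..(2,3) = 3 comparison(s), 1 swap(s) -> [3, 2, 13, 18]
Pass 2: compare adjacent pairs (0,1)..(1,2) = 2 comparison(s), 1 swap(s) -> [2, 3, 13, 18]
Pass 3: compare adjacent pairs (0,1)..(0,1) = 1 comparison(s), 0 swap(s) -> [2, 3, 13, 18]
No swaps in this pass, so bubble sort stops here.
Total comparisons: 3 + 2 + 1 = 6


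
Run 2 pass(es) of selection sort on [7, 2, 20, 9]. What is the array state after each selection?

Pass 1: Select minimum 2 at index 1, swap -> [2, 7, 20, 9]
Pass 2: Select minimum 7 at index 1, swap -> [2, 7, 20, 9]


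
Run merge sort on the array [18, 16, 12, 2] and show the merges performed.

Divide and conquer:
  Merge [18] + [16] -> [16, 18]
  Merge [12] + [2] -> [2, 12]
  Merge [16, 18] + [2, 12] -> [2, 12, 16, 18]


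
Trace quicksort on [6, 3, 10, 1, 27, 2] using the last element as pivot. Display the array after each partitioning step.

Partition 1: pivot=2 at index 1 -> [1, 2, 10, 6, 27, 3]
Partition 2: pivot=3 at index 2 -> [1, 2, 3, 6, 27, 10]
Partition 3: pivot=10 at index 4 -> [1, 2, 3, 6, 10, 27]


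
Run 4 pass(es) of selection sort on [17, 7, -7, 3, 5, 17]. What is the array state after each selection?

Pass 1: Select minimum -7 at index 2, swap -> [-7, 7, 17, 3, 5, 17]
Pass 2: Select minimum 3 at index 3, swap -> [-7, 3, 17, 7, 5, 17]
Pass 3: Select minimum 5 at index 4, swap -> [-7, 3, 5, 7, 17, 17]
Pass 4: Select minimum 7 at index 3, swap -> [-7, 3, 5, 7, 17, 17]


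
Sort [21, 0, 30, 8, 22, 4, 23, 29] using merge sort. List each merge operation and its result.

Divide and conquer:
  Merge [21] + [0] -> [0, 21]
  Merge [30] + [8] -> [8, 30]
  Merge [0, 21] + [8, 30] -> [0, 8, 21, 30]
  Merge [22] + [4] -> [4, 22]
  Merge [23] + [29] -> [23, 29]
  Merge [4, 22] + [23, 29] -> [4, 22, 23, 29]
  Merge [0, 8, 21, 30] + [4, 22, 23, 29] -> [0, 4, 8, 21, 22, 23, 29, 30]


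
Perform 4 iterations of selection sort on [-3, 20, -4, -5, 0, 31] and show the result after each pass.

Pass 1: Select minimum -5 at index 3, swap -> [-5, 20, -4, -3, 0, 31]
Pass 2: Select minimum -4 at index 2, swap -> [-5, -4, 20, -3, 0, 31]
Pass 3: Select minimum -3 at index 3, swap -> [-5, -4, -3, 20, 0, 31]
Pass 4: Select minimum 0 at index 4, swap -> [-5, -4, -3, 0, 20, 31]


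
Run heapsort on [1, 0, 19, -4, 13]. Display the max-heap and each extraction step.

Build heap: [19, 13, 1, -4, 0]
Extract 19: [13, 0, 1, -4, 19]
Extract 13: [1, 0, -4, 13, 19]
Extract 1: [0, -4, 1, 13, 19]
Extract 0: [-4, 0, 1, 13, 19]


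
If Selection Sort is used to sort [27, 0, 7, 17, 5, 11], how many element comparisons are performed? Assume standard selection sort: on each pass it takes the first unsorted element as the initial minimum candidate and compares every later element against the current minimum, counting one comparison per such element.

Pass 1: scan indices 1..5 for the minimum = 5 comparison(s); min is 0, place at index 0 -> [0, 27, 7, 17, 5, 11]
Pass 2: scan indices 2..5 for the minimum = 4 comparison(s); min is 5, place at index 1 -> [0, 5, 7, 17, 27, 11]
Pass 3: scan indices 3..5 for the minimum = 3 comparison(s); min is 7, place at index 2 -> [0, 5, 7, 17, 27, 11]
Pass 4: scan indices 4..5 for the minimum = 2 comparison(s); min is 11, place at index 3 -> [0, 5, 7, 11, 27, 17]
Pass 5: scan indices 5..5 for the minimum = 1 comparison(s); min is 17, place at index 4 -> [0, 5, 7, 11, 17, 27]
Selection sort always scans the whole unsorted suffix, so the count is (n-1) + (n-2) + ... + 1 = n(n-1)/2 = 6*5/2 = 15 regardless of the input order.
Total comparisons: 5 + 4 + 3 + 2 + 1 = 15


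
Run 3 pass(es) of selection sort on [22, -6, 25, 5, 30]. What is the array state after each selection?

Pass 1: Select minimum -6 at index 1, swap -> [-6, 22, 25, 5, 30]
Pass 2: Select minimum 5 at index 3, swap -> [-6, 5, 25, 22, 30]
Pass 3: Select minimum 22 at index 3, swap -> [-6, 5, 22, 25, 30]


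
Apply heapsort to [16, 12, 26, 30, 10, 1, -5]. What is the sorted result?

Build heap: [30, 16, 26, 12, 10, 1, -5]
Extract 30: [26, 16, 1, 12, 10, -5, 30]
Extract 26: [16, 12, 1, -5, 10, 26, 30]
Extract 16: [12, 10, 1, -5, 16, 26, 30]
Extract 12: [10, -5, 1, 12, 16, 26, 30]
Extract 10: [1, -5, 10, 12, 16, 26, 30]
Extract 1: [-5, 1, 10, 12, 16, 26, 30]


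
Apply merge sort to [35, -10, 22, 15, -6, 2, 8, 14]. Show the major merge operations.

Divide and conquer:
  Merge [35] + [-10] -> [-10, 35]
  Merge [22] + [15] -> [15, 22]
  Merge [-10, 35] + [15, 22] -> [-10, 15, 22, 35]
  Merge [-6] + [2] -> [-6, 2]
  Merge [8] + [14] -> [8, 14]
  Merge [-6, 2] + [8, 14] -> [-6, 2, 8, 14]
  Merge [-10, 15, 22, 35] + [-6, 2, 8, 14] -> [-10, -6, 2, 8, 14, 15, 22, 35]


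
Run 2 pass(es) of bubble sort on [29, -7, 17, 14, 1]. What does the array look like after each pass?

After pass 1: [-7, 17, 14, 1, 29] (4 swaps)
After pass 2: [-7, 14, 1, 17, 29] (2 swaps)
Total swaps: 6


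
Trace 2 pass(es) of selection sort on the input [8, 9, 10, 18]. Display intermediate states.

Pass 1: Select minimum 8 at index 0, swap -> [8, 9, 10, 18]
Pass 2: Select minimum 9 at index 1, swap -> [8, 9, 10, 18]


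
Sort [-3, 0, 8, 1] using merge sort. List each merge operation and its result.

Divide and conquer:
  Merge [-3] + [0] -> [-3, 0]
  Merge [8] + [1] -> [1, 8]
  Merge [-3, 0] + [1, 8] -> [-3, 0, 1, 8]


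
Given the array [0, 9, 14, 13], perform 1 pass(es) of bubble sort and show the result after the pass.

After pass 1: [0, 9, 13, 14] (1 swaps)
Total swaps: 1


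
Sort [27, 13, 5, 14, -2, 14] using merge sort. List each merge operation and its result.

Divide and conquer:
  Merge [13] + [5] -> [5, 13]
  Merge [27] + [5, 13] -> [5, 13, 27]
  Merge [-2] + [14] -> [-2, 14]
  Merge [14] + [-2, 14] -> [-2, 14, 14]
  Merge [5, 13, 27] + [-2, 14, 14] -> [-2, 5, 13, 14, 14, 27]


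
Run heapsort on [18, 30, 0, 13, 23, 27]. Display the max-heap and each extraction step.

Build heap: [30, 23, 27, 13, 18, 0]
Extract 30: [27, 23, 0, 13, 18, 30]
Extract 27: [23, 18, 0, 13, 27, 30]
Extract 23: [18, 13, 0, 23, 27, 30]
Extract 18: [13, 0, 18, 23, 27, 30]
Extract 13: [0, 13, 18, 23, 27, 30]


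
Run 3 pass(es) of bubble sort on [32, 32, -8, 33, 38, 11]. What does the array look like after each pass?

After pass 1: [32, -8, 32, 33, 11, 38] (2 swaps)
After pass 2: [-8, 32, 32, 11, 33, 38] (2 swaps)
After pass 3: [-8, 32, 11, 32, 33, 38] (1 swaps)
Total swaps: 5


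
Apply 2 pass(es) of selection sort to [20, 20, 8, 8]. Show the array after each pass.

Pass 1: Select minimum 8 at index 2, swap -> [8, 20, 20, 8]
Pass 2: Select minimum 8 at index 3, swap -> [8, 8, 20, 20]


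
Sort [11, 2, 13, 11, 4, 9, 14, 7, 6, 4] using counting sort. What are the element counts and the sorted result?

Count array: [0, 0, 1, 0, 2, 0, 1, 1, 0, 1, 0, 2, 0, 1, 1]
(count[i] = number of elements equal to i)
Cumulative count: [0, 0, 1, 1, 3, 3, 4, 5, 5, 6, 6, 8, 8, 9, 10]
Sorted: [2, 4, 4, 6, 7, 9, 11, 11, 13, 14]


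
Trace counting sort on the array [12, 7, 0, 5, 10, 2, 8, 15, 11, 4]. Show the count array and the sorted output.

Count array: [1, 0, 1, 0, 1, 1, 0, 1, 1, 0, 1, 1, 1, 0, 0, 1]
(count[i] = number of elements equal to i)
Cumulative count: [1, 1, 2, 2, 3, 4, 4, 5, 6, 6, 7, 8, 9, 9, 9, 10]
Sorted: [0, 2, 4, 5, 7, 8, 10, 11, 12, 15]


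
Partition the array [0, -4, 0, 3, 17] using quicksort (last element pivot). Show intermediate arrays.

Partition 1: pivot=17 at index 4 -> [0, -4, 0, 3, 17]
Partition 2: pivot=3 at index 3 -> [0, -4, 0, 3, 17]
Partition 3: pivot=0 at index 2 -> [0, -4, 0, 3, 17]
Partition 4: pivot=-4 at index 0 -> [-4, 0, 0, 3, 17]


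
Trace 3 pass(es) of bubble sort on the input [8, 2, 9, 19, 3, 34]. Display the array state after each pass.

After pass 1: [2, 8, 9, 3, 19, 34] (2 swaps)
After pass 2: [2, 8, 3, 9, 19, 34] (1 swaps)
After pass 3: [2, 3, 8, 9, 19, 34] (1 swaps)
Total swaps: 4


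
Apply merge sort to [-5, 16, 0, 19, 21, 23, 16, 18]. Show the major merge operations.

Divide and conquer:
  Merge [-5] + [16] -> [-5, 16]
  Merge [0] + [19] -> [0, 19]
  Merge [-5, 16] + [0, 19] -> [-5, 0, 16, 19]
  Merge [21] + [23] -> [21, 23]
  Merge [16] + [18] -> [16, 18]
  Merge [21, 23] + [16, 18] -> [16, 18, 21, 23]
  Merge [-5, 0, 16, 19] + [16, 18, 21, 23] -> [-5, 0, 16, 16, 18, 19, 21, 23]


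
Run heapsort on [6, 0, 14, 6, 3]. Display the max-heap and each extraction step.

Build heap: [14, 6, 6, 0, 3]
Extract 14: [6, 3, 6, 0, 14]
Extract 6: [6, 3, 0, 6, 14]
Extract 6: [3, 0, 6, 6, 14]
Extract 3: [0, 3, 6, 6, 14]


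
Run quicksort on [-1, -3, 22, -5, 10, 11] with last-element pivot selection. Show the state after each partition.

Partition 1: pivot=11 at index 4 -> [-1, -3, -5, 10, 11, 22]
Partition 2: pivot=10 at index 3 -> [-1, -3, -5, 10, 11, 22]
Partition 3: pivot=-5 at index 0 -> [-5, -3, -1, 10, 11, 22]
Partition 4: pivot=-1 at index 2 -> [-5, -3, -1, 10, 11, 22]


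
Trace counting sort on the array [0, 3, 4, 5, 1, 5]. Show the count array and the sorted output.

Count array: [1, 1, 0, 1, 1, 2]
(count[i] = number of elements equal to i)
Cumulative count: [1, 2, 2, 3, 4, 6]
Sorted: [0, 1, 3, 4, 5, 5]


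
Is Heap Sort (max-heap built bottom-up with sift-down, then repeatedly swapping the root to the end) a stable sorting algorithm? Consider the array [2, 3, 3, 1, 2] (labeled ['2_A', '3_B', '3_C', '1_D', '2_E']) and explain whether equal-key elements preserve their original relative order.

Trace Heap Sort on the labeled array (the key is the number; the letter only tracks identity):
  Build max-heap: [3_B, 2_A, 3_C, 1_D, 2_E]
  Swap root 3_B to index 4, re-heapify first 4 -> [3_C, 2_A, 2_E, 1_D, 3_B]
  Swap root 3_C to index 3, re-heapify first 3 -> [2_A, 1_D, 2_E, 3_C, 3_B]
  Swap root 2_A to index 2, re-heapify first 2 -> [2_E, 1_D, 2_A, 3_C, 3_B]
  Swap root 2_E to index 1, re-heapify first 1 -> [1_D, 2_E, 2_A, 3_C, 3_B]
Final order: [1_D, 2_E, 2_A, 3_C, 3_B]
Equal keys:
  value 2: originally 2_A, 2_E; after sorting 2_E, 2_A -> order changed
  value 3: originally 3_B, 3_C; after sorting 3_C, 3_B -> order changed
Equal keys were reordered, so Heap Sort is not stable: heap construction and root-to-end swaps move elements without regard to the original order of equal keys. (One such input is enough; an unstable sort may happen to preserve order on other inputs, but it gives no guarantee.)
Answer: Not stable


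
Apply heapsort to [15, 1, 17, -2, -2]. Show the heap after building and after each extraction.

Build heap: [17, 1, 15, -2, -2]
Extract 17: [15, 1, -2, -2, 17]
Extract 15: [1, -2, -2, 15, 17]
Extract 1: [-2, -2, 1, 15, 17]
Extract -2: [-2, -2, 1, 15, 17]


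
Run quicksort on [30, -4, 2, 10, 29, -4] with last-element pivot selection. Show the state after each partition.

Partition 1: pivot=-4 at index 1 -> [-4, -4, 2, 10, 29, 30]
Partition 2: pivot=30 at index 5 -> [-4, -4, 2, 10, 29, 30]
Partition 3: pivot=29 at index 4 -> [-4, -4, 2, 10, 29, 30]
Partition 4: pivot=10 at index 3 -> [-4, -4, 2, 10, 29, 30]


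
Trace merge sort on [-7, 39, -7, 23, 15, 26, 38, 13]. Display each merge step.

Divide and conquer:
  Merge [-7] + [39] -> [-7, 39]
  Merge [-7] + [23] -> [-7, 23]
  Merge [-7, 39] + [-7, 23] -> [-7, -7, 23, 39]
  Merge [15] + [26] -> [15, 26]
  Merge [38] + [13] -> [13, 38]
  Merge [15, 26] + [13, 38] -> [13, 15, 26, 38]
  Merge [-7, -7, 23, 39] + [13, 15, 26, 38] -> [-7, -7, 13, 15, 23, 26, 38, 39]


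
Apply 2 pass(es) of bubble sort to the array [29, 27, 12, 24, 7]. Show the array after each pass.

After pass 1: [27, 12, 24, 7, 29] (4 swaps)
After pass 2: [12, 24, 7, 27, 29] (3 swaps)
Total swaps: 7


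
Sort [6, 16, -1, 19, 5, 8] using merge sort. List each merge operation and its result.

Divide and conquer:
  Merge [16] + [-1] -> [-1, 16]
  Merge [6] + [-1, 16] -> [-1, 6, 16]
  Merge [5] + [8] -> [5, 8]
  Merge [19] + [5, 8] -> [5, 8, 19]
  Merge [-1, 6, 16] + [5, 8, 19] -> [-1, 5, 6, 8, 16, 19]


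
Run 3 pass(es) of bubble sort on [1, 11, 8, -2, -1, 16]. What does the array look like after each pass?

After pass 1: [1, 8, -2, -1, 11, 16] (3 swaps)
After pass 2: [1, -2, -1, 8, 11, 16] (2 swaps)
After pass 3: [-2, -1, 1, 8, 11, 16] (2 swaps)
Total swaps: 7


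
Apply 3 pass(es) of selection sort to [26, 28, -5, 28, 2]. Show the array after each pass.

Pass 1: Select minimum -5 at index 2, swap -> [-5, 28, 26, 28, 2]
Pass 2: Select minimum 2 at index 4, swap -> [-5, 2, 26, 28, 28]
Pass 3: Select minimum 26 at index 2, swap -> [-5, 2, 26, 28, 28]


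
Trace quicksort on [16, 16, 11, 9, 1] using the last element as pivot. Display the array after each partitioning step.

Partition 1: pivot=1 at index 0 -> [1, 16, 11, 9, 16]
Partition 2: pivot=16 at index 4 -> [1, 16, 11, 9, 16]
Partition 3: pivot=9 at index 1 -> [1, 9, 11, 16, 16]
Partition 4: pivot=16 at index 3 -> [1, 9, 11, 16, 16]


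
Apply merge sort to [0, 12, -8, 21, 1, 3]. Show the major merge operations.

Divide and conquer:
  Merge [12] + [-8] -> [-8, 12]
  Merge [0] + [-8, 12] -> [-8, 0, 12]
  Merge [1] + [3] -> [1, 3]
  Merge [21] + [1, 3] -> [1, 3, 21]
  Merge [-8, 0, 12] + [1, 3, 21] -> [-8, 0, 1, 3, 12, 21]


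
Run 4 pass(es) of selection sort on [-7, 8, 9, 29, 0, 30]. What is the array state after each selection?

Pass 1: Select minimum -7 at index 0, swap -> [-7, 8, 9, 29, 0, 30]
Pass 2: Select minimum 0 at index 4, swap -> [-7, 0, 9, 29, 8, 30]
Pass 3: Select minimum 8 at index 4, swap -> [-7, 0, 8, 29, 9, 30]
Pass 4: Select minimum 9 at index 4, swap -> [-7, 0, 8, 9, 29, 30]


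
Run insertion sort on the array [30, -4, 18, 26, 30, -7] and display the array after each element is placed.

First element 30 is already 'sorted'
Insert -4: shifted 1 elements -> [-4, 30, 18, 26, 30, -7]
Insert 18: shifted 1 elements -> [-4, 18, 30, 26, 30, -7]
Insert 26: shifted 1 elements -> [-4, 18, 26, 30, 30, -7]
Insert 30: shifted 0 elements -> [-4, 18, 26, 30, 30, -7]
Insert -7: shifted 5 elements -> [-7, -4, 18, 26, 30, 30]


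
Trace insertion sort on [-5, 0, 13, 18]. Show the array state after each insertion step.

First element -5 is already 'sorted'
Insert 0: shifted 0 elements -> [-5, 0, 13, 18]
Insert 13: shifted 0 elements -> [-5, 0, 13, 18]
Insert 18: shifted 0 elements -> [-5, 0, 13, 18]


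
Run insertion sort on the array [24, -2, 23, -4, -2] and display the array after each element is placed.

First element 24 is already 'sorted'
Insert -2: shifted 1 elements -> [-2, 24, 23, -4, -2]
Insert 23: shifted 1 elements -> [-2, 23, 24, -4, -2]
Insert -4: shifted 3 elements -> [-4, -2, 23, 24, -2]
Insert -2: shifted 2 elements -> [-4, -2, -2, 23, 24]


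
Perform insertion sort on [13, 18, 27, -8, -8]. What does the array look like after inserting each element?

First element 13 is already 'sorted'
Insert 18: shifted 0 elements -> [13, 18, 27, -8, -8]
Insert 27: shifted 0 elements -> [13, 18, 27, -8, -8]
Insert -8: shifted 3 elements -> [-8, 13, 18, 27, -8]
Insert -8: shifted 3 elements -> [-8, -8, 13, 18, 27]


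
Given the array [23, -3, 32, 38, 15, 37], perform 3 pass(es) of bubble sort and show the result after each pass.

After pass 1: [-3, 23, 32, 15, 37, 38] (3 swaps)
After pass 2: [-3, 23, 15, 32, 37, 38] (1 swaps)
After pass 3: [-3, 15, 23, 32, 37, 38] (1 swaps)
Total swaps: 5


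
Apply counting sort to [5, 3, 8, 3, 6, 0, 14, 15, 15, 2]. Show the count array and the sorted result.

Count array: [1, 0, 1, 2, 0, 1, 1, 0, 1, 0, 0, 0, 0, 0, 1, 2]
(count[i] = number of elements equal to i)
Cumulative count: [1, 1, 2, 4, 4, 5, 6, 6, 7, 7, 7, 7, 7, 7, 8, 10]
Sorted: [0, 2, 3, 3, 5, 6, 8, 14, 15, 15]


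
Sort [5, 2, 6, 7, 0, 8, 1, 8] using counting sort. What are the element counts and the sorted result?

Count array: [1, 1, 1, 0, 0, 1, 1, 1, 2]
(count[i] = number of elements equal to i)
Cumulative count: [1, 2, 3, 3, 3, 4, 5, 6, 8]
Sorted: [0, 1, 2, 5, 6, 7, 8, 8]


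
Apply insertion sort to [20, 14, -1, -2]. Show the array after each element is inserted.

First element 20 is already 'sorted'
Insert 14: shifted 1 elements -> [14, 20, -1, -2]
Insert -1: shifted 2 elements -> [-1, 14, 20, -2]
Insert -2: shifted 3 elements -> [-2, -1, 14, 20]


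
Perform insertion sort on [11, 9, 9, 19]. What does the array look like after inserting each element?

First element 11 is already 'sorted'
Insert 9: shifted 1 elements -> [9, 11, 9, 19]
Insert 9: shifted 1 elements -> [9, 9, 11, 19]
Insert 19: shifted 0 elements -> [9, 9, 11, 19]


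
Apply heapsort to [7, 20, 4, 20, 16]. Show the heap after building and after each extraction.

Build heap: [20, 20, 4, 7, 16]
Extract 20: [20, 16, 4, 7, 20]
Extract 20: [16, 7, 4, 20, 20]
Extract 16: [7, 4, 16, 20, 20]
Extract 7: [4, 7, 16, 20, 20]


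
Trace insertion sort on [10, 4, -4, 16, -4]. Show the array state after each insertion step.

First element 10 is already 'sorted'
Insert 4: shifted 1 elements -> [4, 10, -4, 16, -4]
Insert -4: shifted 2 elements -> [-4, 4, 10, 16, -4]
Insert 16: shifted 0 elements -> [-4, 4, 10, 16, -4]
Insert -4: shifted 3 elements -> [-4, -4, 4, 10, 16]


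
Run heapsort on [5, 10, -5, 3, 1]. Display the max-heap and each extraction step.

Build heap: [10, 5, -5, 3, 1]
Extract 10: [5, 3, -5, 1, 10]
Extract 5: [3, 1, -5, 5, 10]
Extract 3: [1, -5, 3, 5, 10]
Extract 1: [-5, 1, 3, 5, 10]


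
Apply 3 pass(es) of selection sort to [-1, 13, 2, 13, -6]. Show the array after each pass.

Pass 1: Select minimum -6 at index 4, swap -> [-6, 13, 2, 13, -1]
Pass 2: Select minimum -1 at index 4, swap -> [-6, -1, 2, 13, 13]
Pass 3: Select minimum 2 at index 2, swap -> [-6, -1, 2, 13, 13]


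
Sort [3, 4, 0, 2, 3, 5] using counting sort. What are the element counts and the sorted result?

Count array: [1, 0, 1, 2, 1, 1]
(count[i] = number of elements equal to i)
Cumulative count: [1, 1, 2, 4, 5, 6]
Sorted: [0, 2, 3, 3, 4, 5]


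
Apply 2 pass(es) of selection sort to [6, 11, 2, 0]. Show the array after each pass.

Pass 1: Select minimum 0 at index 3, swap -> [0, 11, 2, 6]
Pass 2: Select minimum 2 at index 2, swap -> [0, 2, 11, 6]


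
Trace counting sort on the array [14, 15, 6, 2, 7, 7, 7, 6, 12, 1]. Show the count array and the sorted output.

Count array: [0, 1, 1, 0, 0, 0, 2, 3, 0, 0, 0, 0, 1, 0, 1, 1]
(count[i] = number of elements equal to i)
Cumulative count: [0, 1, 2, 2, 2, 2, 4, 7, 7, 7, 7, 7, 8, 8, 9, 10]
Sorted: [1, 2, 6, 6, 7, 7, 7, 12, 14, 15]


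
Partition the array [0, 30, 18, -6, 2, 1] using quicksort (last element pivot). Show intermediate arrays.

Partition 1: pivot=1 at index 2 -> [0, -6, 1, 30, 2, 18]
Partition 2: pivot=-6 at index 0 -> [-6, 0, 1, 30, 2, 18]
Partition 3: pivot=18 at index 4 -> [-6, 0, 1, 2, 18, 30]


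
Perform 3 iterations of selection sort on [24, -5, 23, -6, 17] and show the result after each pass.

Pass 1: Select minimum -6 at index 3, swap -> [-6, -5, 23, 24, 17]
Pass 2: Select minimum -5 at index 1, swap -> [-6, -5, 23, 24, 17]
Pass 3: Select minimum 17 at index 4, swap -> [-6, -5, 17, 24, 23]


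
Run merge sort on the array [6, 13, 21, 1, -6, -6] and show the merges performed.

Divide and conquer:
  Merge [13] + [21] -> [13, 21]
  Merge [6] + [13, 21] -> [6, 13, 21]
  Merge [-6] + [-6] -> [-6, -6]
  Merge [1] + [-6, -6] -> [-6, -6, 1]
  Merge [6, 13, 21] + [-6, -6, 1] -> [-6, -6, 1, 6, 13, 21]


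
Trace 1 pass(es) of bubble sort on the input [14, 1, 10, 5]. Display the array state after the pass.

After pass 1: [1, 10, 5, 14] (3 swaps)
Total swaps: 3


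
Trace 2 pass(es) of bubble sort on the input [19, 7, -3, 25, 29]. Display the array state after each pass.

After pass 1: [7, -3, 19, 25, 29] (2 swaps)
After pass 2: [-3, 7, 19, 25, 29] (1 swaps)
Total swaps: 3


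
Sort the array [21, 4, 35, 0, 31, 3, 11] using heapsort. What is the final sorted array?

Build heap: [35, 31, 21, 0, 4, 3, 11]
Extract 35: [31, 11, 21, 0, 4, 3, 35]
Extract 31: [21, 11, 3, 0, 4, 31, 35]
Extract 21: [11, 4, 3, 0, 21, 31, 35]
Extract 11: [4, 0, 3, 11, 21, 31, 35]
Extract 4: [3, 0, 4, 11, 21, 31, 35]
Extract 3: [0, 3, 4, 11, 21, 31, 35]


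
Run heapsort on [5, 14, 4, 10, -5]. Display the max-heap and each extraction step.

Build heap: [14, 10, 4, 5, -5]
Extract 14: [10, 5, 4, -5, 14]
Extract 10: [5, -5, 4, 10, 14]
Extract 5: [4, -5, 5, 10, 14]
Extract 4: [-5, 4, 5, 10, 14]


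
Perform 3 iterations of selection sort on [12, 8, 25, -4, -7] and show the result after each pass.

Pass 1: Select minimum -7 at index 4, swap -> [-7, 8, 25, -4, 12]
Pass 2: Select minimum -4 at index 3, swap -> [-7, -4, 25, 8, 12]
Pass 3: Select minimum 8 at index 3, swap -> [-7, -4, 8, 25, 12]


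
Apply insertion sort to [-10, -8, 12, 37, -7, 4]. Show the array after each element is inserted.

First element -10 is already 'sorted'
Insert -8: shifted 0 elements -> [-10, -8, 12, 37, -7, 4]
Insert 12: shifted 0 elements -> [-10, -8, 12, 37, -7, 4]
Insert 37: shifted 0 elements -> [-10, -8, 12, 37, -7, 4]
Insert -7: shifted 2 elements -> [-10, -8, -7, 12, 37, 4]
Insert 4: shifted 2 elements -> [-10, -8, -7, 4, 12, 37]


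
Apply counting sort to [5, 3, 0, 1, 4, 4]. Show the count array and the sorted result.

Count array: [1, 1, 0, 1, 2, 1]
(count[i] = number of elements equal to i)
Cumulative count: [1, 2, 2, 3, 5, 6]
Sorted: [0, 1, 3, 4, 4, 5]


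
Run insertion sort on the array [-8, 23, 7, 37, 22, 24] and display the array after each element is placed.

First element -8 is already 'sorted'
Insert 23: shifted 0 elements -> [-8, 23, 7, 37, 22, 24]
Insert 7: shifted 1 elements -> [-8, 7, 23, 37, 22, 24]
Insert 37: shifted 0 elements -> [-8, 7, 23, 37, 22, 24]
Insert 22: shifted 2 elements -> [-8, 7, 22, 23, 37, 24]
Insert 24: shifted 1 elements -> [-8, 7, 22, 23, 24, 37]


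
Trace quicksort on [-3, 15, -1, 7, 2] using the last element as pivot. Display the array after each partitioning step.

Partition 1: pivot=2 at index 2 -> [-3, -1, 2, 7, 15]
Partition 2: pivot=-1 at index 1 -> [-3, -1, 2, 7, 15]
Partition 3: pivot=15 at index 4 -> [-3, -1, 2, 7, 15]


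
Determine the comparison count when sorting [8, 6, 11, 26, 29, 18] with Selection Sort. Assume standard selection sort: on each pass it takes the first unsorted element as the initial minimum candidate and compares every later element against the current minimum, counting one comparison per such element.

Pass 1: scan indices 1..5 for the minimum = 5 comparison(s); min is 6, place at index 0 -> [6, 8, 11, 26, 29, 18]
Pass 2: scan indices 2..5 for the minimum = 4 comparison(s); min is 8, place at index 1 -> [6, 8, 11, 26, 29, 18]
Pass 3: scan indices 3..5 for the minimum = 3 comparison(s); min is 11, place at index 2 -> [6, 8, 11, 26, 29, 18]
Pass 4: scan indices 4..5 for the minimum = 2 comparison(s); min is 18, place at index 3 -> [6, 8, 11, 18, 29, 26]
Pass 5: scan indices 5..5 for the minimum = 1 comparison(s); min is 26, place at index 4 -> [6, 8, 11, 18, 26, 29]
Selection sort always scans the whole unsorted suffix, so the count is (n-1) + (n-2) + ... + 1 = n(n-1)/2 = 6*5/2 = 15 regardless of the input order.
Total comparisons: 5 + 4 + 3 + 2 + 1 = 15


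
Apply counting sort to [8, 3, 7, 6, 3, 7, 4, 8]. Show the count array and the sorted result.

Count array: [0, 0, 0, 2, 1, 0, 1, 2, 2]
(count[i] = number of elements equal to i)
Cumulative count: [0, 0, 0, 2, 3, 3, 4, 6, 8]
Sorted: [3, 3, 4, 6, 7, 7, 8, 8]


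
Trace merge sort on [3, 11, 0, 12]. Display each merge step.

Divide and conquer:
  Merge [3] + [11] -> [3, 11]
  Merge [0] + [12] -> [0, 12]
  Merge [3, 11] + [0, 12] -> [0, 3, 11, 12]


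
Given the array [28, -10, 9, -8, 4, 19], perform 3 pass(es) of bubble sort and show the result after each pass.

After pass 1: [-10, 9, -8, 4, 19, 28] (5 swaps)
After pass 2: [-10, -8, 4, 9, 19, 28] (2 swaps)
After pass 3: [-10, -8, 4, 9, 19, 28] (0 swaps)
Total swaps: 7


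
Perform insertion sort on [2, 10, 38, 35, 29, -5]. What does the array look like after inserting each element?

First element 2 is already 'sorted'
Insert 10: shifted 0 elements -> [2, 10, 38, 35, 29, -5]
Insert 38: shifted 0 elements -> [2, 10, 38, 35, 29, -5]
Insert 35: shifted 1 elements -> [2, 10, 35, 38, 29, -5]
Insert 29: shifted 2 elements -> [2, 10, 29, 35, 38, -5]
Insert -5: shifted 5 elements -> [-5, 2, 10, 29, 35, 38]


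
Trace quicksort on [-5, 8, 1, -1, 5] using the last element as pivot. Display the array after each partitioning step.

Partition 1: pivot=5 at index 3 -> [-5, 1, -1, 5, 8]
Partition 2: pivot=-1 at index 1 -> [-5, -1, 1, 5, 8]


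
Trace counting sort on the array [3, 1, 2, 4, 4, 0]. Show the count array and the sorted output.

Count array: [1, 1, 1, 1, 2]
(count[i] = number of elements equal to i)
Cumulative count: [1, 2, 3, 4, 6]
Sorted: [0, 1, 2, 3, 4, 4]


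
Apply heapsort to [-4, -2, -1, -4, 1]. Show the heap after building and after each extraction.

Build heap: [1, -2, -1, -4, -4]
Extract 1: [-1, -2, -4, -4, 1]
Extract -1: [-2, -4, -4, -1, 1]
Extract -2: [-4, -4, -2, -1, 1]
Extract -4: [-4, -4, -2, -1, 1]


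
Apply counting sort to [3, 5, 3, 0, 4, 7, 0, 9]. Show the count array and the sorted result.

Count array: [2, 0, 0, 2, 1, 1, 0, 1, 0, 1]
(count[i] = number of elements equal to i)
Cumulative count: [2, 2, 2, 4, 5, 6, 6, 7, 7, 8]
Sorted: [0, 0, 3, 3, 4, 5, 7, 9]


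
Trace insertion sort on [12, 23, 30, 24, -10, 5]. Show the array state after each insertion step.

First element 12 is already 'sorted'
Insert 23: shifted 0 elements -> [12, 23, 30, 24, -10, 5]
Insert 30: shifted 0 elements -> [12, 23, 30, 24, -10, 5]
Insert 24: shifted 1 elements -> [12, 23, 24, 30, -10, 5]
Insert -10: shifted 4 elements -> [-10, 12, 23, 24, 30, 5]
Insert 5: shifted 4 elements -> [-10, 5, 12, 23, 24, 30]


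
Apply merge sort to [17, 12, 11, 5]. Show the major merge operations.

Divide and conquer:
  Merge [17] + [12] -> [12, 17]
  Merge [11] + [5] -> [5, 11]
  Merge [12, 17] + [5, 11] -> [5, 11, 12, 17]


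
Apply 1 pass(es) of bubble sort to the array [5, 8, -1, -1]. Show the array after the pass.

After pass 1: [5, -1, -1, 8] (2 swaps)
Total swaps: 2


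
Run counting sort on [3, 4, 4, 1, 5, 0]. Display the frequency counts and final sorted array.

Count array: [1, 1, 0, 1, 2, 1]
(count[i] = number of elements equal to i)
Cumulative count: [1, 2, 2, 3, 5, 6]
Sorted: [0, 1, 3, 4, 4, 5]


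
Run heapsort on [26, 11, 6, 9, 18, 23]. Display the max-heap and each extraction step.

Build heap: [26, 18, 23, 9, 11, 6]
Extract 26: [23, 18, 6, 9, 11, 26]
Extract 23: [18, 11, 6, 9, 23, 26]
Extract 18: [11, 9, 6, 18, 23, 26]
Extract 11: [9, 6, 11, 18, 23, 26]
Extract 9: [6, 9, 11, 18, 23, 26]


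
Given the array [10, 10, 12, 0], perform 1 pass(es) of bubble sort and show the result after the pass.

After pass 1: [10, 10, 0, 12] (1 swaps)
Total swaps: 1


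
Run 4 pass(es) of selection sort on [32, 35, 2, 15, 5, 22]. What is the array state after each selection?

Pass 1: Select minimum 2 at index 2, swap -> [2, 35, 32, 15, 5, 22]
Pass 2: Select minimum 5 at index 4, swap -> [2, 5, 32, 15, 35, 22]
Pass 3: Select minimum 15 at index 3, swap -> [2, 5, 15, 32, 35, 22]
Pass 4: Select minimum 22 at index 5, swap -> [2, 5, 15, 22, 35, 32]


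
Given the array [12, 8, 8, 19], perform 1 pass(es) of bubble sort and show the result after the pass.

After pass 1: [8, 8, 12, 19] (2 swaps)
Total swaps: 2


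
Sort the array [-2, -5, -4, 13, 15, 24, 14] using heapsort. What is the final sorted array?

Build heap: [24, 15, 14, 13, -5, -4, -2]
Extract 24: [15, 13, 14, -2, -5, -4, 24]
Extract 15: [14, 13, -4, -2, -5, 15, 24]
Extract 14: [13, -2, -4, -5, 14, 15, 24]
Extract 13: [-2, -5, -4, 13, 14, 15, 24]
Extract -2: [-4, -5, -2, 13, 14, 15, 24]
Extract -4: [-5, -4, -2, 13, 14, 15, 24]


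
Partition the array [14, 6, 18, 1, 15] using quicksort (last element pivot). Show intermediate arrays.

Partition 1: pivot=15 at index 3 -> [14, 6, 1, 15, 18]
Partition 2: pivot=1 at index 0 -> [1, 6, 14, 15, 18]
Partition 3: pivot=14 at index 2 -> [1, 6, 14, 15, 18]


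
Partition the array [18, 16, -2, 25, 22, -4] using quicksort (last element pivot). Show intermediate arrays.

Partition 1: pivot=-4 at index 0 -> [-4, 16, -2, 25, 22, 18]
Partition 2: pivot=18 at index 3 -> [-4, 16, -2, 18, 22, 25]
Partition 3: pivot=-2 at index 1 -> [-4, -2, 16, 18, 22, 25]
Partition 4: pivot=25 at index 5 -> [-4, -2, 16, 18, 22, 25]


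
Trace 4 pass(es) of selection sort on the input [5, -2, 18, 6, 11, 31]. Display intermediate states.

Pass 1: Select minimum -2 at index 1, swap -> [-2, 5, 18, 6, 11, 31]
Pass 2: Select minimum 5 at index 1, swap -> [-2, 5, 18, 6, 11, 31]
Pass 3: Select minimum 6 at index 3, swap -> [-2, 5, 6, 18, 11, 31]
Pass 4: Select minimum 11 at index 4, swap -> [-2, 5, 6, 11, 18, 31]


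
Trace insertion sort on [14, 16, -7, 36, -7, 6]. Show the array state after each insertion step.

First element 14 is already 'sorted'
Insert 16: shifted 0 elements -> [14, 16, -7, 36, -7, 6]
Insert -7: shifted 2 elements -> [-7, 14, 16, 36, -7, 6]
Insert 36: shifted 0 elements -> [-7, 14, 16, 36, -7, 6]
Insert -7: shifted 3 elements -> [-7, -7, 14, 16, 36, 6]
Insert 6: shifted 3 elements -> [-7, -7, 6, 14, 16, 36]


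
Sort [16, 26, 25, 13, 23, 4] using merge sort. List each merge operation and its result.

Divide and conquer:
  Merge [26] + [25] -> [25, 26]
  Merge [16] + [25, 26] -> [16, 25, 26]
  Merge [23] + [4] -> [4, 23]
  Merge [13] + [4, 23] -> [4, 13, 23]
  Merge [16, 25, 26] + [4, 13, 23] -> [4, 13, 16, 23, 25, 26]


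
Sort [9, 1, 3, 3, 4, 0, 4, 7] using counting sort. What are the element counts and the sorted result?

Count array: [1, 1, 0, 2, 2, 0, 0, 1, 0, 1]
(count[i] = number of elements equal to i)
Cumulative count: [1, 2, 2, 4, 6, 6, 6, 7, 7, 8]
Sorted: [0, 1, 3, 3, 4, 4, 7, 9]


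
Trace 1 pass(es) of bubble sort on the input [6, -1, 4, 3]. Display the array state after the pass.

After pass 1: [-1, 4, 3, 6] (3 swaps)
Total swaps: 3


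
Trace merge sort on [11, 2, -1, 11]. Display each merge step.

Divide and conquer:
  Merge [11] + [2] -> [2, 11]
  Merge [-1] + [11] -> [-1, 11]
  Merge [2, 11] + [-1, 11] -> [-1, 2, 11, 11]


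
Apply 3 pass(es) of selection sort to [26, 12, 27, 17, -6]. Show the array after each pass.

Pass 1: Select minimum -6 at index 4, swap -> [-6, 12, 27, 17, 26]
Pass 2: Select minimum 12 at index 1, swap -> [-6, 12, 27, 17, 26]
Pass 3: Select minimum 17 at index 3, swap -> [-6, 12, 17, 27, 26]


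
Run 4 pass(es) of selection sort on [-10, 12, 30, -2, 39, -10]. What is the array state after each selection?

Pass 1: Select minimum -10 at index 0, swap -> [-10, 12, 30, -2, 39, -10]
Pass 2: Select minimum -10 at index 5, swap -> [-10, -10, 30, -2, 39, 12]
Pass 3: Select minimum -2 at index 3, swap -> [-10, -10, -2, 30, 39, 12]
Pass 4: Select minimum 12 at index 5, swap -> [-10, -10, -2, 12, 39, 30]


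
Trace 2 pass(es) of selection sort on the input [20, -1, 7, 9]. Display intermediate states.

Pass 1: Select minimum -1 at index 1, swap -> [-1, 20, 7, 9]
Pass 2: Select minimum 7 at index 2, swap -> [-1, 7, 20, 9]


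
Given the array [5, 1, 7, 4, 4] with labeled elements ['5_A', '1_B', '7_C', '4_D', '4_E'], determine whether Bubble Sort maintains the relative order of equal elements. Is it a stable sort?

Trace Bubble Sort on the labeled array (the key is the number; the letter only tracks identity):
  After pass 1: [1_B, 5_A, 4_D, 4_E, 7_C]
  After pass 2: [1_B, 4_D, 4_E, 5_A, 7_C]
  After pass 3: [1_B, 4_D, 4_E, 5_A, 7_C] (no swaps, done)
Final order: [1_B, 4_D, 4_E, 5_A, 7_C]
Equal keys:
  value 4: originally 4_D, 4_E; after sorting 4_D, 4_E -> order preserved
All equal keys kept their original relative order. Bubble Sort is stable: it only swaps adjacent elements when the left one is strictly greater, so equal keys never move past each other.
Answer: Stable


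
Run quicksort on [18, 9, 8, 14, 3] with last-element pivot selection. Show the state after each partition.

Partition 1: pivot=3 at index 0 -> [3, 9, 8, 14, 18]
Partition 2: pivot=18 at index 4 -> [3, 9, 8, 14, 18]
Partition 3: pivot=14 at index 3 -> [3, 9, 8, 14, 18]
Partition 4: pivot=8 at index 1 -> [3, 8, 9, 14, 18]


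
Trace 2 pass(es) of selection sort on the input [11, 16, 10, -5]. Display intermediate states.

Pass 1: Select minimum -5 at index 3, swap -> [-5, 16, 10, 11]
Pass 2: Select minimum 10 at index 2, swap -> [-5, 10, 16, 11]


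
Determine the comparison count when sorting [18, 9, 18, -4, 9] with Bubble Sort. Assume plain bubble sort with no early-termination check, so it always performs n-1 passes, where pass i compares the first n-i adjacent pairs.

Pass 1: compare adjacent pairs (0,1)..(3,4) = 4 comparison(s), 3 swap(s) -> [9, 18, -4, 9, 18]
Pass 2: compare adjacent pairs (0,1)..(2,3) = 3 comparison(s), 2 swap(s) -> [9, -4, 9, 18, 18]
Pass 3: compare adjacent pairs (0,1)..(1,2) = 2 comparison(s), 1 swap(s) -> [-4, 9, 9, 18, 18]
Pass 4: compare adjacent pairs (0,1)..(0,1) = 1 comparison(s), 0 swap(s) -> [-4, 9, 9, 18, 18]
Total comparisons: 4 + 3 + 2 + 1 = 10


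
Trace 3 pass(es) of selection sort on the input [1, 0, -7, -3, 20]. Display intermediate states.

Pass 1: Select minimum -7 at index 2, swap -> [-7, 0, 1, -3, 20]
Pass 2: Select minimum -3 at index 3, swap -> [-7, -3, 1, 0, 20]
Pass 3: Select minimum 0 at index 3, swap -> [-7, -3, 0, 1, 20]


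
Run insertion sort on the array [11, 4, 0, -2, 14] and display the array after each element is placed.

First element 11 is already 'sorted'
Insert 4: shifted 1 elements -> [4, 11, 0, -2, 14]
Insert 0: shifted 2 elements -> [0, 4, 11, -2, 14]
Insert -2: shifted 3 elements -> [-2, 0, 4, 11, 14]
Insert 14: shifted 0 elements -> [-2, 0, 4, 11, 14]


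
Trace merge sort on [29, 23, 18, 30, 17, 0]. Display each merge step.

Divide and conquer:
  Merge [23] + [18] -> [18, 23]
  Merge [29] + [18, 23] -> [18, 23, 29]
  Merge [17] + [0] -> [0, 17]
  Merge [30] + [0, 17] -> [0, 17, 30]
  Merge [18, 23, 29] + [0, 17, 30] -> [0, 17, 18, 23, 29, 30]
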